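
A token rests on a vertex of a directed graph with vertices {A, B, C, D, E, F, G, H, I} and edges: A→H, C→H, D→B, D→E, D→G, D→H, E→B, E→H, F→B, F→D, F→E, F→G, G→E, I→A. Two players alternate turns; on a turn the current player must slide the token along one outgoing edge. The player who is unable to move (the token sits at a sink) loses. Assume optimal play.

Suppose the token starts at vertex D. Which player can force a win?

The first player wins.

Positions with no move are L. A position that does have a move is losing for the player to move precisely when every available move leads to a winning position for the opponent. Fill in the labels:
Every edge goes from a vertex to one that appears earlier in the order B, H, E, G, C, D, A, I, F, so processing vertices in that order labels each vertex after all of its successors.
B: no outgoing edge → L
H: no outgoing edge → L
E: →H(L), so W
G: →E(W) only, which is W, so L
C: →H(L), so W
D: →G(L), so W
A: →H(L), so W
I: →A(W) only, which is W, so L
F: →G(L), so W
The starting position D is W: the player to move should move to G, handing over an L position.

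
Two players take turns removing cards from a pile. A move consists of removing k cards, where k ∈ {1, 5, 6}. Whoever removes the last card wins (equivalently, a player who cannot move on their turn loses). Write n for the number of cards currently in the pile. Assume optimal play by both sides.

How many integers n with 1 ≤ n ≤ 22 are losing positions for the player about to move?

6

Positions with no move are L. A position that does have a move is losing for the player to move precisely when every available move leads to a winning position for the opponent. Fill in the labels:
n=0: no move → L
n=1: reaches L-position 0 → W
n=2: only reaches 1(W), which is W → L
n=3: reaches L-position 2 → W
n=4: only reaches 3(W), which is W → L
n=5: reaches L-position 4 → W
n=6: reaches L-position 0 → W
n=7: reaches L-position 2 → W
n=8: reaches L-position 2 → W
n=9: reaches L-position 4 → W
n=10: reaches L-position 4 → W
n=11: only reaches 10(W), 6(W), 5(W), all W → L
n=12: reaches L-position 11 → W
n=13: only reaches 12(W), 8(W), 7(W), all W → L
n=14: reaches L-position 13 → W
n=15: only reaches 14(W), 10(W), 9(W), all W → L
n=16: reaches L-position 15 → W
n=17: reaches L-position 11 → W
n=18: reaches L-position 13 → W
n=19: reaches L-position 13 → W
n=20: reaches L-position 15 → W
n=21: reaches L-position 15 → W
n=22: only reaches 21(W), 17(W), 16(W), all W → L
L entries with 1 ≤ n ≤ 22 (n=0 is outside the asked range and is not counted): n = 2, 4, 11, 13, 15, 22; that makes 6.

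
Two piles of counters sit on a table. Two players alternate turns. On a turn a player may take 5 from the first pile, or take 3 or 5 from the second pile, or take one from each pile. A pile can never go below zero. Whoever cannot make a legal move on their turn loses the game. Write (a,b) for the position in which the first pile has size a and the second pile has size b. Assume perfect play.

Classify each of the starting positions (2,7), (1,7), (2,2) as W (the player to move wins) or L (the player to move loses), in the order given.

(2,7): W, (1,7): W, (2,2): L

Label each position W (a win for the player to move) or L (a loss). A position with no legal move is L; any other position is W exactly when some move reaches an L, and L when every move reaches a W.
No move ever increases a pile, so every position that can arise here has a ≤ 2 and b ≤ 7; it is enough to label the cells with 0 ≤ a ≤ 2 and 0 ≤ b ≤ 7.
Every move lowers a or b (never raises either), so fill the grid row by row in increasing a, and left to right within a row: each cell's successors are then already labelled.
      b=0  b=1  b=2  b=3  b=4  b=5  b=6  b=7
a=0:    L    L    L    W    W    W    W    W
a=1:    L    W    W    W    L    W    L    W
a=2:    L    W    L    W    L    W    L    W
Cells with no legal move (terminal, hence L): (0,0), (0,1), (0,2), (1,0), (2,0).
The remaining L cells, each justified by listing all of its moves:
(1,4): only reaches (1,1)(W), (0,3)(W), all W → L
(1,6): only reaches (1,3)(W), (1,1)(W), (0,5)(W), all W → L
(2,2): only reaches (1,1)(W), which is W → L
(2,4): only reaches (2,1)(W), (1,3)(W), all W → L
(2,6): only reaches (2,3)(W), (2,1)(W), (1,5)(W), all W → L
Every other cell has at least one move into one of the L cells above, so it is W.
(2,7): the move to (2,4) reaches an L cell, so W
(1,7): the move to (1,4) reaches an L cell, so W
(2,2): one of the L cells justified above, so L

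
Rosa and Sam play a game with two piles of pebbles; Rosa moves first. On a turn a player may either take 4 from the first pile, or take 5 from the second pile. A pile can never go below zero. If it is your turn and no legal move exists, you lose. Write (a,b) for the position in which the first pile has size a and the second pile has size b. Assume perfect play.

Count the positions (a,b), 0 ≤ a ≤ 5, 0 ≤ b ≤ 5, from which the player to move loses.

22

Label each position W (a win for the player to move) or L (a loss). A position with no legal move is L; any other position is W exactly when some move reaches an L, and L when every move reaches a W.
Every move lowers a or b (never raises either), so fill the grid row by row in increasing a, and left to right within a row: each cell's successors are then already labelled.
      b=0  b=1  b=2  b=3  b=4  b=5
a=0:    L    L    L    L    L    W
a=1:    L    L    L    L    L    W
a=2:    L    L    L    L    L    W
a=3:    L    L    L    L    L    W
a=4:    W    W    W    W    W    L
a=5:    W    W    W    W    W    L
Cells with no legal move (terminal, hence L): (0,0), (0,1), (0,2), (0,3), (0,4), (1,0), (1,1), (1,2), (1,3), (1,4), (2,0), (2,1), (2,2), (2,3), (2,4), (3,0), (3,1), (3,2), (3,3), (3,4).
The remaining L cells, each justified by listing all of its moves:
(4,5): only reaches (0,5)(W), (4,0)(W), all W → L
(5,5): only reaches (1,5)(W), (5,0)(W), all W → L
Every other cell has at least one move into one of the L cells above, so it is W.
L cells per row: a=0: 5, a=1: 5, a=2: 5, a=3: 5, a=4: 1, a=5: 1; total 22.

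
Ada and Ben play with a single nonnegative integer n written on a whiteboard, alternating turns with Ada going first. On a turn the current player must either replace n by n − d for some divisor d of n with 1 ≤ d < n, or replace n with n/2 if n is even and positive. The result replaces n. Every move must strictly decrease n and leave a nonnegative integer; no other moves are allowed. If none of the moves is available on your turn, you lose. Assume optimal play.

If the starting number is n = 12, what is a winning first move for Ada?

Label each position W (a win for the player to move) or L (a loss). A position with no legal move is L; any other position is W exactly when some move reaches an L, and L when every move reaches a W.
n=0: no move → L
n=1: no move → L
n=2: reaches L-position 1 → W
n=3: only reaches 2(W), which is W → L
n=4: reaches L-position 3 → W
n=5: only reaches 4(W), which is W → L
n=6: reaches L-position 3 → W
n=7: only reaches 6(W), which is W → L
n=8: reaches L-position 7 → W
n=9: only reaches 6(W), 8(W), all W → L
n=10: reaches L-position 5 → W
n=11: only reaches 10(W), which is W → L
n=12: reaches L-position 9 → W
From 12, the L positions reachable in one move are: 9, 11. Any move reaching one of these is winning.

Move to 9.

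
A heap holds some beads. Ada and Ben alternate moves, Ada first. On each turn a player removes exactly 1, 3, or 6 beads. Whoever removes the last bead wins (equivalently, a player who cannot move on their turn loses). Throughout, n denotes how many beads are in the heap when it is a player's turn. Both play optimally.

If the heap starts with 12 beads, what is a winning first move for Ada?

Build the W/L table. Terminal = L. A non-terminal position is W if it has a move to some L; otherwise it is L.
n=0: no move → L
n=1: reaches L-position 0 → W
n=2: only reaches 1(W), which is W → L
n=3: reaches L-position 2 → W
n=4: only reaches 3(W), 1(W), all W → L
n=5: reaches L-position 4 → W
n=6: reaches L-position 0 → W
n=7: reaches L-position 4 → W
n=8: reaches L-position 2 → W
n=9: only reaches 8(W), 6(W), 3(W), all W → L
n=10: reaches L-position 9 → W
n=11: only reaches 10(W), 8(W), 5(W), all W → L
n=12: reaches L-position 11 → W
From 12, the L positions reachable in one move are: 11, 9. Any move reaching one of these is winning.

Remove 1, leaving 11.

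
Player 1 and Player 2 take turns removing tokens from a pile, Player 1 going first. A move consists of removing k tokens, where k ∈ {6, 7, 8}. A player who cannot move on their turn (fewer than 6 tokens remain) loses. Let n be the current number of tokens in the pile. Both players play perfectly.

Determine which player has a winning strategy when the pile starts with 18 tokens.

Player 2 wins.

Work bottom-up. With no move the player to move loses. Otherwise the position is W if at least one move leads to an L position for the opponent, and L if every move leads to a W.
n=0: no move → L
n=1: no move → L
n=2: no move → L
n=3: no move → L
n=4: no move → L
n=5: no move → L
n=6: W (go to 0, an L position)
n=7: W (go to 1, an L position)
n=8: W (go to 2, an L position)
n=9: W (go to 3, an L position)
n=10: W (go to 4, an L position)
n=11: W (go to 5, an L position)
n=12: W (go to 5, an L position)
n=13: W (go to 5, an L position)
n=14: L (options 8(W), 7(W), 6(W) are all W)
n=15: L (options 9(W), 8(W), 7(W) are all W)
n=16: L (options 10(W), 9(W), 8(W) are all W)
n=17: L (options 11(W), 10(W), 9(W) are all W)
n=18: L (options 12(W), 11(W), 10(W) are all W)
Every move from 18 reaches a W position, so the mover loses.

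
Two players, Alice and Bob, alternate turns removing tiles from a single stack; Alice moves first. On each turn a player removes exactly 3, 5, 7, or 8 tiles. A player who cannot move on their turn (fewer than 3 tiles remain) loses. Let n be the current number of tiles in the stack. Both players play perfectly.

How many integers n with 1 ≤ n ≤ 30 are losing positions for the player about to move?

8

Classify positions by backward induction: terminal positions (no move available) are L. From any other position, the mover wins iff some move reaches an L.
n=0: no move → L
n=1: no move → L
n=2: no move → L
n=3: W (go to 0, an L position)
n=4: W (go to 1, an L position)
n=5: W (go to 2, an L position)
n=6: W (go to 1, an L position)
n=7: W (go to 2, an L position)
n=8: W (go to 1, an L position)
n=9: W (go to 2, an L position)
n=10: W (go to 2, an L position)
n=11: L (options 8(W), 6(W), 4(W), 3(W) are all W)
n=12: L (options 9(W), 7(W), 5(W), 4(W) are all W)
n=13: L (options 10(W), 8(W), 6(W), 5(W) are all W)
n=14: W (go to 11, an L position)
n=15: W (go to 12, an L position)
n=16: W (go to 13, an L position)
n=17: W (go to 12, an L position)
n=18: W (go to 13, an L position)
n=19: W (go to 12, an L position)
n=20: W (go to 13, an L position)
n=21: W (go to 13, an L position)
n=22: L (options 19(W), 17(W), 15(W), 14(W) are all W)
n=23: L (options 20(W), 18(W), 16(W), 15(W) are all W)
n=24: L (options 21(W), 19(W), 17(W), 16(W) are all W)
n=25: W (go to 22, an L position)
n=26: W (go to 23, an L position)
n=27: W (go to 24, an L position)
n=28: W (go to 23, an L position)
n=29: W (go to 24, an L position)
n=30: W (go to 23, an L position)
L entries with 1 ≤ n ≤ 30 (n=0 is outside the asked range and is not counted): n = 1, 2, 11, 12, 13, 22, 23, 24; that makes 8.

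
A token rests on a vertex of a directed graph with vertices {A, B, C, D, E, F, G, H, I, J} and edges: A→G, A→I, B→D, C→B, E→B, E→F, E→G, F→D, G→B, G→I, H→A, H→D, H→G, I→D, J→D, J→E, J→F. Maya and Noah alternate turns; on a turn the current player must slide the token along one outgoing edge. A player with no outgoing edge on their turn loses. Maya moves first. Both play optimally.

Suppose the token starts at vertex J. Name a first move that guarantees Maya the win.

Move to D.

Work bottom-up. With no move the player to move loses. Otherwise the position is W if at least one move leads to an L position for the opponent, and L if every move leads to a W.
Every edge goes from a vertex to one that appears earlier in the order D, B, I, F, G, E, J, A, H, C, so processing vertices in that order labels each vertex after all of its successors.
D: no outgoing edge → L
B: can move to D, which is L ⇒ W
I: can move to D, which is L ⇒ W
F: can move to D, which is L ⇒ W
G: moves to I(W), B(W); every one is W ⇒ L
E: can move to G, which is L ⇒ W
J: can move to D, which is L ⇒ W
A: can move to G, which is L ⇒ W
H: can move to G, which is L ⇒ W
C: the only move is to B(W), a W ⇒ L
From J, the L positions reachable in one move are: D.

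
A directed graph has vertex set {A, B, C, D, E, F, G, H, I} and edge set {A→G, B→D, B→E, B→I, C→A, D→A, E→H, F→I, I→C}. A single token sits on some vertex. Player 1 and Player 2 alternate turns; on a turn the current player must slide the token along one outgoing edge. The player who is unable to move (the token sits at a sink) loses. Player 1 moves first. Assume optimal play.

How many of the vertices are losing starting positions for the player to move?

Compute win/loss labels from the base case upward. A position with no move is L. Any other position is W if it can reach an L in one move, else L.
Every edge goes from a vertex to one that appears earlier in the order G, H, A, C, I, E, F, D, B, so processing vertices in that order labels each vertex after all of its successors.
G: no outgoing edge → L
H: no outgoing edge → L
A: can move to G, which is L ⇒ W
C: the only move is to A(W), a W ⇒ L
I: can move to C, which is L ⇒ W
E: can move to H, which is L ⇒ W
F: the only move is to I(W), a W ⇒ L
D: the only move is to A(W), a W ⇒ L
B: can move to D, which is L ⇒ W
The L vertices are C, D, F, G, H; that is 5 in all.

5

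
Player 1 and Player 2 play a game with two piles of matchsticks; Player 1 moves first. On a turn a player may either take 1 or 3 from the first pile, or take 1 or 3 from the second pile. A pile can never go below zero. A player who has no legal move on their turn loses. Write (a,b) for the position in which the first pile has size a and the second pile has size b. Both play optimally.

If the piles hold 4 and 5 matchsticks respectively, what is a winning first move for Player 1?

Move to (3,5).

Positions with no move are L. A position that does have a move is losing for the player to move precisely when every available move leads to a winning position for the opponent. Fill in the labels:
No move ever increases a pile, so every position that can arise here has a ≤ 4 and b ≤ 5; it is enough to label the cells with 0 ≤ a ≤ 4 and 0 ≤ b ≤ 5.
Every move lowers a or b (never raises either), so fill the grid row by row in increasing a, and left to right within a row: each cell's successors are then already labelled.
      b=0  b=1  b=2  b=3  b=4  b=5
a=0:    L    W    L    W    L    W
a=1:    W    L    W    L    W    L
a=2:    L    W    L    W    L    W
a=3:    W    L    W    L    W    L
a=4:    L    W    L    W    L    W
Cells with no legal move (terminal, hence L): (0,0).
The remaining L cells, each justified by listing all of its moves:
(0,2): the only move is to (0,1)(W), a W ⇒ L
(0,4): moves to (0,3)(W), (0,1)(W); every one is W ⇒ L
(1,1): moves to (0,1)(W), (1,0)(W); every one is W ⇒ L
(1,3): moves to (0,3)(W), (1,2)(W), (1,0)(W); every one is W ⇒ L
(1,5): moves to (0,5)(W), (1,4)(W), (1,2)(W); every one is W ⇒ L
(2,0): the only move is to (1,0)(W), a W ⇒ L
(2,2): moves to (1,2)(W), (2,1)(W); every one is W ⇒ L
(2,4): moves to (1,4)(W), (2,3)(W), (2,1)(W); every one is W ⇒ L
(3,1): moves to (2,1)(W), (0,1)(W), (3,0)(W); every one is W ⇒ L
(3,3): moves to (2,3)(W), (0,3)(W), (3,2)(W), (3,0)(W); every one is W ⇒ L
(3,5): moves to (2,5)(W), (0,5)(W), (3,4)(W), (3,2)(W); every one is W ⇒ L
(4,0): moves to (3,0)(W), (1,0)(W); every one is W ⇒ L
(4,2): moves to (3,2)(W), (1,2)(W), (4,1)(W); every one is W ⇒ L
(4,4): moves to (3,4)(W), (1,4)(W), (4,3)(W), (4,1)(W); every one is W ⇒ L
Every other cell has at least one move into one of the L cells above, so it is W.
From (4,5), the L positions reachable in one move are: (3,5), (1,5), (4,4), (4,2). Any move reaching one of these is winning.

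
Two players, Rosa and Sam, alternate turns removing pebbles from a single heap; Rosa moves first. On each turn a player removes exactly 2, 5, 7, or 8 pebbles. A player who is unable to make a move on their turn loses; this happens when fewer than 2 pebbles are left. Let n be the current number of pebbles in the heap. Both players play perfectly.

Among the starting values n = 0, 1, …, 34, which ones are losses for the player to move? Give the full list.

0, 1, 4, 10, 13, 14, 23, 24, 27, 33

Build the W/L table. Terminal = L. A non-terminal position is W if it has a move to some L; otherwise it is L.
n=0: no move → L
n=1: no move → L
n=2: →0(L), so W
n=3: →1(L), so W
n=4: →2(W) only, which is W, so L
n=5: →0(L), so W
n=6: →4(L), so W
n=7: →0(L), so W
n=8: →1(L), so W
n=9: →4(L), so W
n=10: →8(W), 5(W), 3(W), 2(W) — all W, so L
n=11: →4(L), so W
n=12: →10(L), so W
n=13: →11(W), 8(W), 6(W), 5(W) — all W, so L
n=14: →12(W), 9(W), 7(W), 6(W) — all W, so L
n=15: →13(L), so W
n=16: →14(L), so W
n=17: →10(L), so W
n=18: →13(L), so W
n=19: →14(L), so W
n=20: →13(L), so W
n=21: →14(L), so W
n=22: →14(L), so W
n=23: →21(W), 18(W), 16(W), 15(W) — all W, so L
n=24: →22(W), 19(W), 17(W), 16(W) — all W, so L
n=25: →23(L), so W
n=26: →24(L), so W
n=27: →25(W), 22(W), 20(W), 19(W) — all W, so L
n=28: →23(L), so W
n=29: →27(L), so W
n=30: →23(L), so W
n=31: →24(L), so W
n=32: →27(L), so W
n=33: →31(W), 28(W), 26(W), 25(W) — all W, so L
n=34: →27(L), so W
The losing starting values of n are exactly the entries labelled L in this table (10 of them).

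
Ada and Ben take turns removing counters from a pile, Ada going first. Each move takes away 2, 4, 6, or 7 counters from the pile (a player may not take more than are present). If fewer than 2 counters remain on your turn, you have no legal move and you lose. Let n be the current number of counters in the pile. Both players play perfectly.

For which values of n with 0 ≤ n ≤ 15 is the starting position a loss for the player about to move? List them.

0, 1, 9, 10

Work bottom-up. With no move the player to move loses. Otherwise the position is W if at least one move leads to an L position for the opponent, and L if every move leads to a W.
n=0: no move → L
n=1: no move → L
n=2: reaches L-position 0 → W
n=3: reaches L-position 1 → W
n=4: reaches L-position 0 → W
n=5: reaches L-position 1 → W
n=6: reaches L-position 0 → W
n=7: reaches L-position 1 → W
n=8: reaches L-position 1 → W
n=9: only reaches 7(W), 5(W), 3(W), 2(W), all W → L
n=10: only reaches 8(W), 6(W), 4(W), 3(W), all W → L
n=11: reaches L-position 9 → W
n=12: reaches L-position 10 → W
n=13: reaches L-position 9 → W
n=14: reaches L-position 10 → W
n=15: reaches L-position 9 → W
The losing starting values of n are exactly the entries labelled L in this table (4 of them).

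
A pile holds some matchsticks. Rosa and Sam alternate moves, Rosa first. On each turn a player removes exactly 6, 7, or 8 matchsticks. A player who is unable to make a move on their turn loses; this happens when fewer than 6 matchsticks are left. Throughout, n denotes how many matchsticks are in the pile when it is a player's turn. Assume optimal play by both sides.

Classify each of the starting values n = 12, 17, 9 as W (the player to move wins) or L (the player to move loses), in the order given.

Compute win/loss labels from the base case upward. A position with no move is L. Any other position is W if it can reach an L in one move, else L.
n=0: no move → L
n=1: no move → L
n=2: no move → L
n=3: no move → L
n=4: no move → L
n=5: no move → L
n=6: can move to 0, which is L ⇒ W
n=7: can move to 1, which is L ⇒ W
n=8: can move to 2, which is L ⇒ W
n=9: can move to 3, which is L ⇒ W
n=10: can move to 4, which is L ⇒ W
n=11: can move to 5, which is L ⇒ W
n=12: can move to 5, which is L ⇒ W
n=13: can move to 5, which is L ⇒ W
n=14: moves to 8(W), 7(W), 6(W); every one is W ⇒ L
n=15: moves to 9(W), 8(W), 7(W); every one is W ⇒ L
n=16: moves to 10(W), 9(W), 8(W); every one is W ⇒ L
n=17: moves to 11(W), 10(W), 9(W); every one is W ⇒ L

12: W, 17: L, 9: W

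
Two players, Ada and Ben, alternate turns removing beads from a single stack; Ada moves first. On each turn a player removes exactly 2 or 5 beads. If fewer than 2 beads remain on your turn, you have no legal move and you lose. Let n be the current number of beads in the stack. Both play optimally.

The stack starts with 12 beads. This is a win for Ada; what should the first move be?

Label each position W (a win for the player to move) or L (a loss). A position with no legal move is L; any other position is W exactly when some move reaches an L, and L when every move reaches a W.
n=0: no move → L
n=1: no move → L
n=2: →0(L), so W
n=3: →1(L), so W
n=4: →2(W) only, which is W, so L
n=5: →0(L), so W
n=6: →4(L), so W
n=7: →5(W), 2(W) — all W, so L
n=8: →6(W), 3(W) — all W, so L
n=9: →7(L), so W
n=10: →8(L), so W
n=11: →9(W), 6(W) — all W, so L
n=12: →7(L), so W
From 12, the L positions reachable in one move are: 7.

Remove 5, leaving 7.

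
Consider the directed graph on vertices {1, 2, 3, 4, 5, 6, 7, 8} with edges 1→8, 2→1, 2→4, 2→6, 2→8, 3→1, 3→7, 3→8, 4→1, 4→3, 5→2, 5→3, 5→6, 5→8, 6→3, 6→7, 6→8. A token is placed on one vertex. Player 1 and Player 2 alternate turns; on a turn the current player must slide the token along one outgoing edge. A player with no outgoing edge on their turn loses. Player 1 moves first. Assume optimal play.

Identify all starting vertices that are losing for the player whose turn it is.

4, 7, 8

Build the W/L table. Terminal = L. A non-terminal position is W if it has a move to some L; otherwise it is L.
Every edge goes from a vertex to one that appears earlier in the order 7, 8, 1, 3, 6, 4, 2, 5, so processing vertices in that order labels each vertex after all of its successors.
7: no outgoing edge → L
8: no outgoing edge → L
1: →8(L), so W
3: →8(L), so W
6: →8(L), so W
4: →3(W), 1(W) — all W, so L
2: →4(L), so W
5: →8(L), so W
Reading off the rows marked L gives the requested list; there are 3 such vertices.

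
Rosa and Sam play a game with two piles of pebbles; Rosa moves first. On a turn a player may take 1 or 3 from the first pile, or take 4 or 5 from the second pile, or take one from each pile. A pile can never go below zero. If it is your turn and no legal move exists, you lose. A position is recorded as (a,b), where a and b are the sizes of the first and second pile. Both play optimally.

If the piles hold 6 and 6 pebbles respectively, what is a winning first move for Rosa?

Work bottom-up. With no move the player to move loses. Otherwise the position is W if at least one move leads to an L position for the opponent, and L if every move leads to a W.
No move ever increases a pile, so every position that can arise here has a ≤ 6 and b ≤ 6; it is enough to label the cells with 0 ≤ a ≤ 6 and 0 ≤ b ≤ 6.
Every move lowers a or b (never raises either), so fill the grid row by row in increasing a, and left to right within a row: each cell's successors are then already labelled.
      b=0  b=1  b=2  b=3  b=4  b=5  b=6
a=0:    L    L    L    L    W    W    W
a=1:    W    W    W    W    W    L    L
a=2:    L    L    L    L    W    W    W
a=3:    W    W    W    W    W    L    L
a=4:    L    L    L    L    W    W    W
a=5:    W    W    W    W    W    L    L
a=6:    L    L    L    L    W    W    W
Cells with no legal move (terminal, hence L): (0,0), (0,1), (0,2), (0,3).
The remaining L cells, each justified by listing all of its moves:
(1,5): moves to (0,5)(W), (1,1)(W), (1,0)(W), (0,4)(W); every one is W ⇒ L
(1,6): moves to (0,6)(W), (1,2)(W), (1,1)(W), (0,5)(W); every one is W ⇒ L
(2,0): the only move is to (1,0)(W), a W ⇒ L
(2,1): moves to (1,1)(W), (1,0)(W); every one is W ⇒ L
(2,2): moves to (1,2)(W), (1,1)(W); every one is W ⇒ L
(2,3): moves to (1,3)(W), (1,2)(W); every one is W ⇒ L
(3,5): moves to (2,5)(W), (0,5)(W), (3,1)(W), (3,0)(W), (2,4)(W); every one is W ⇒ L
(3,6): moves to (2,6)(W), (0,6)(W), (3,2)(W), (3,1)(W), (2,5)(W); every one is W ⇒ L
(4,0): moves to (3,0)(W), (1,0)(W); every one is W ⇒ L
(4,1): moves to (3,1)(W), (1,1)(W), (3,0)(W); every one is W ⇒ L
(4,2): moves to (3,2)(W), (1,2)(W), (3,1)(W); every one is W ⇒ L
(4,3): moves to (3,3)(W), (1,3)(W), (3,2)(W); every one is W ⇒ L
(5,5): moves to (4,5)(W), (2,5)(W), (5,1)(W), (5,0)(W), (4,4)(W); every one is W ⇒ L
(5,6): moves to (4,6)(W), (2,6)(W), (5,2)(W), (5,1)(W), (4,5)(W); every one is W ⇒ L
(6,0): moves to (5,0)(W), (3,0)(W); every one is W ⇒ L
(6,1): moves to (5,1)(W), (3,1)(W), (5,0)(W); every one is W ⇒ L
(6,2): moves to (5,2)(W), (3,2)(W), (5,1)(W); every one is W ⇒ L
(6,3): moves to (5,3)(W), (3,3)(W), (5,2)(W); every one is W ⇒ L
Every other cell has at least one move into one of the L cells above, so it is W.
From (6,6), the L positions reachable in one move are: (5,6), (3,6), (6,2), (6,1), (5,5). Any move reaching one of these is winning.

Move to (5,6).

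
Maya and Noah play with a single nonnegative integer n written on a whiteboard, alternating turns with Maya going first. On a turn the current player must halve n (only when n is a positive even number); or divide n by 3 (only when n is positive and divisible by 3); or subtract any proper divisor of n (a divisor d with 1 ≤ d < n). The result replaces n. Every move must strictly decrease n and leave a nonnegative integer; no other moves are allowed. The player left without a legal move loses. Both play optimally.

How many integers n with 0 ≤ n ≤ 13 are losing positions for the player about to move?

7

Use the standard recursion: the mover loses at a terminal position; elsewhere, the mover wins exactly when some move hands the opponent an L position.
n=0: no move → L
n=1: no move → L
n=2: can move to 1, which is L ⇒ W
n=3: can move to 1, which is L ⇒ W
n=4: moves to 2(W), 3(W); every one is W ⇒ L
n=5: can move to 4, which is L ⇒ W
n=6: can move to 4, which is L ⇒ W
n=7: the only move is to 6(W), a W ⇒ L
n=8: can move to 4, which is L ⇒ W
n=9: moves to 3(W), 6(W), 8(W); every one is W ⇒ L
n=10: can move to 9, which is L ⇒ W
n=11: the only move is to 10(W), a W ⇒ L
n=12: can move to 4, which is L ⇒ W
n=13: the only move is to 12(W), a W ⇒ L
L entries with 0 ≤ n ≤ 13: n = 0, 1, 4, 7, 9, 11, 13; that makes 7.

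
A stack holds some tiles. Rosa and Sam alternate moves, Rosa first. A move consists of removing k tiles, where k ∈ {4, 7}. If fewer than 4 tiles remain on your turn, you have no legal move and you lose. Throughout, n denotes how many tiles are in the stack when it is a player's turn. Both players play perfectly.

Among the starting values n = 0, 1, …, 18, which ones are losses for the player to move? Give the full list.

Work bottom-up. With no move the player to move loses. Otherwise the position is W if at least one move leads to an L position for the opponent, and L if every move leads to a W.
n=0: no move → L
n=1: no move → L
n=2: no move → L
n=3: no move → L
n=4: W (go to 0, an L position)
n=5: W (go to 1, an L position)
n=6: W (go to 2, an L position)
n=7: W (go to 3, an L position)
n=8: W (go to 1, an L position)
n=9: W (go to 2, an L position)
n=10: W (go to 3, an L position)
n=11: L (options 7(W), 4(W) are all W)
n=12: L (options 8(W), 5(W) are all W)
n=13: L (options 9(W), 6(W) are all W)
n=14: L (options 10(W), 7(W) are all W)
n=15: W (go to 11, an L position)
n=16: W (go to 12, an L position)
n=17: W (go to 13, an L position)
n=18: W (go to 14, an L position)
Reading off the rows marked L gives the requested list; there are 8 such values of n.

0, 1, 2, 3, 11, 12, 13, 14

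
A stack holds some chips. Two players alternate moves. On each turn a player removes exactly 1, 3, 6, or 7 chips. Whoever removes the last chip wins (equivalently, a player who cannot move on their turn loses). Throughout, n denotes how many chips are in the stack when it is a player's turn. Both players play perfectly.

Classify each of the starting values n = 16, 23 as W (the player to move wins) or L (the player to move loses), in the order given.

Work bottom-up. With no move the player to move loses. Otherwise the position is W if at least one move leads to an L position for the opponent, and L if every move leads to a W.
n=0: no move → L
n=1: can move to 0, which is L ⇒ W
n=2: the only move is to 1(W), a W ⇒ L
n=3: can move to 2, which is L ⇒ W
n=4: moves to 3(W), 1(W); every one is W ⇒ L
n=5: can move to 4, which is L ⇒ W
n=6: can move to 0, which is L ⇒ W
n=7: can move to 4, which is L ⇒ W
n=8: can move to 2, which is L ⇒ W
n=9: can move to 2, which is L ⇒ W
n=10: can move to 4, which is L ⇒ W
n=11: can move to 4, which is L ⇒ W
n=12: moves to 11(W), 9(W), 6(W), 5(W); every one is W ⇒ L
n=13: can move to 12, which is L ⇒ W
n=14: moves to 13(W), 11(W), 8(W), 7(W); every one is W ⇒ L
n=15: can move to 14, which is L ⇒ W
n=16: moves to 15(W), 13(W), 10(W), 9(W); every one is W ⇒ L
n=17: can move to 16, which is L ⇒ W
n=18: can move to 12, which is L ⇒ W
n=19: can move to 16, which is L ⇒ W
n=20: can move to 14, which is L ⇒ W
n=21: can move to 14, which is L ⇒ W
n=22: can move to 16, which is L ⇒ W
n=23: can move to 16, which is L ⇒ W

16: L, 23: W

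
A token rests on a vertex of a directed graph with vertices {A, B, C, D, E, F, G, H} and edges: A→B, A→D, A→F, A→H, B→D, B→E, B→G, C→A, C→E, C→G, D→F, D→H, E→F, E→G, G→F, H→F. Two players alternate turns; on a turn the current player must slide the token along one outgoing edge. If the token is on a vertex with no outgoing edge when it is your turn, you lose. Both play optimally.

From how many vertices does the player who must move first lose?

3

Classify positions by backward induction: terminal positions (no move available) are L. From any other position, the mover wins iff some move reaches an L.
Every edge goes from a vertex to one that appears earlier in the order F, H, D, G, E, B, A, C, so processing vertices in that order labels each vertex after all of its successors.
F: no outgoing edge → L
H: can move to F, which is L ⇒ W
D: can move to F, which is L ⇒ W
G: can move to F, which is L ⇒ W
E: can move to F, which is L ⇒ W
B: moves to E(W), G(W), D(W); every one is W ⇒ L
A: can move to B, which is L ⇒ W
C: moves to A(W), E(W), G(W); every one is W ⇒ L
The L vertices are B, C, F; that is 3 in all.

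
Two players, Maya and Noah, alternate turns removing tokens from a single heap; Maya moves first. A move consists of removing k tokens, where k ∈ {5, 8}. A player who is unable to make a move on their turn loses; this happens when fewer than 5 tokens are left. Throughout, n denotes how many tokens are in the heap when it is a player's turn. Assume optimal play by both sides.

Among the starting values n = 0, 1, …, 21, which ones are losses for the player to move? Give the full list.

Compute win/loss labels from the base case upward. A position with no move is L. Any other position is W if it can reach an L in one move, else L.
n=0: no move → L
n=1: no move → L
n=2: no move → L
n=3: no move → L
n=4: no move → L
n=5: reaches L-position 0 → W
n=6: reaches L-position 1 → W
n=7: reaches L-position 2 → W
n=8: reaches L-position 3 → W
n=9: reaches L-position 4 → W
n=10: reaches L-position 2 → W
n=11: reaches L-position 3 → W
n=12: reaches L-position 4 → W
n=13: only reaches 8(W), 5(W), all W → L
n=14: only reaches 9(W), 6(W), all W → L
n=15: only reaches 10(W), 7(W), all W → L
n=16: only reaches 11(W), 8(W), all W → L
n=17: only reaches 12(W), 9(W), all W → L
n=18: reaches L-position 13 → W
n=19: reaches L-position 14 → W
n=20: reaches L-position 15 → W
n=21: reaches L-position 16 → W
Reading off the rows marked L gives the requested list; there are 10 such values of n.

0, 1, 2, 3, 4, 13, 14, 15, 16, 17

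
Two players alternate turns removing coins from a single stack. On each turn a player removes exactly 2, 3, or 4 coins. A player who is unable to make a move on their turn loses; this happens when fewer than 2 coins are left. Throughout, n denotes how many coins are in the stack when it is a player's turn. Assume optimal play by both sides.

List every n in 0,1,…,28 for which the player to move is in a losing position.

0, 1, 6, 7, 12, 13, 18, 19, 24, 25

Build the W/L table. Terminal = L. A non-terminal position is W if it has a move to some L; otherwise it is L.
n=0: no move → L
n=1: no move → L
n=2: →0(L), so W
n=3: →1(L), so W
n=4: →1(L), so W
n=5: →1(L), so W
n=6: →4(W), 3(W), 2(W) — all W, so L
n=7: →5(W), 4(W), 3(W) — all W, so L
n=8: →6(L), so W
n=9: →7(L), so W
n=10: →7(L), so W
n=11: →7(L), so W
n=12: →10(W), 9(W), 8(W) — all W, so L
n=13: →11(W), 10(W), 9(W) — all W, so L
n=14: →12(L), so W
n=15: →13(L), so W
n=16: →13(L), so W
n=17: →13(L), so W
n=18: →16(W), 15(W), 14(W) — all W, so L
n=19: →17(W), 16(W), 15(W) — all W, so L
n=20: →18(L), so W
n=21: →19(L), so W
n=22: →19(L), so W
n=23: →19(L), so W
n=24: →22(W), 21(W), 20(W) — all W, so L
n=25: →23(W), 22(W), 21(W) — all W, so L
n=26: →24(L), so W
n=27: →25(L), so W
n=28: →25(L), so W
Reading off the rows marked L gives the requested list; there are 10 such values of n.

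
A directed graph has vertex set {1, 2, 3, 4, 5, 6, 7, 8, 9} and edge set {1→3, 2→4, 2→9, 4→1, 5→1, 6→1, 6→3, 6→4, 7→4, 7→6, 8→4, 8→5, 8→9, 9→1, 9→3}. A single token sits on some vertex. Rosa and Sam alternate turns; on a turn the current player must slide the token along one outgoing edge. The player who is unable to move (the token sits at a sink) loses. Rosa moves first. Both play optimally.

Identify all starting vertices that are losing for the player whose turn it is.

Work bottom-up. With no move the player to move loses. Otherwise the position is W if at least one move leads to an L position for the opponent, and L if every move leads to a W.
Every edge goes from a vertex to one that appears earlier in the order 3, 1, 4, 6, 7, 5, 9, 2, 8, so processing vertices in that order labels each vertex after all of its successors.
3: no outgoing edge → L
1: W (go to 3, an L position)
4: L (sole option 1(W) is W)
6: W (go to 4, an L position)
7: W (go to 4, an L position)
5: L (sole option 1(W) is W)
9: W (go to 3, an L position)
2: W (go to 4, an L position)
8: W (go to 5, an L position)
Reading off the rows marked L gives the requested list; there are 3 such vertices.

3, 4, 5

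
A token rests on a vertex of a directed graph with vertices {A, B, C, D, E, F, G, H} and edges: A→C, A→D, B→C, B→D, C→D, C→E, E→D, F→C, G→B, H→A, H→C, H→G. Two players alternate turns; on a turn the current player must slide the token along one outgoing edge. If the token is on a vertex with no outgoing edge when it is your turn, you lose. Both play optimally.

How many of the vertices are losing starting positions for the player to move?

Positions with no move are L. A position that does have a move is losing for the player to move precisely when every available move leads to a winning position for the opponent. Fill in the labels:
Every edge goes from a vertex to one that appears earlier in the order D, E, C, B, A, G, H, F, so processing vertices in that order labels each vertex after all of its successors.
D: no outgoing edge → L
E: →D(L), so W
C: →D(L), so W
B: →D(L), so W
A: →D(L), so W
G: →B(W) only, which is W, so L
H: →G(L), so W
F: →C(W) only, which is W, so L
The L vertices are D, F, G; that is 3 in all.

3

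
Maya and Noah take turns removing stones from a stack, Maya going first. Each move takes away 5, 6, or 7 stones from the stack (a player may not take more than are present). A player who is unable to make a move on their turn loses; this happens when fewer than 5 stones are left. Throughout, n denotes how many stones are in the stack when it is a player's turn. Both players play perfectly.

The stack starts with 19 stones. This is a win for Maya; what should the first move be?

Remove 5, leaving 14.

Build the W/L table. Terminal = L. A non-terminal position is W if it has a move to some L; otherwise it is L.
n=0: no move → L
n=1: no move → L
n=2: no move → L
n=3: no move → L
n=4: no move → L
n=5: W (go to 0, an L position)
n=6: W (go to 1, an L position)
n=7: W (go to 2, an L position)
n=8: W (go to 3, an L position)
n=9: W (go to 4, an L position)
n=10: W (go to 4, an L position)
n=11: W (go to 4, an L position)
n=12: L (options 7(W), 6(W), 5(W) are all W)
n=13: L (options 8(W), 7(W), 6(W) are all W)
n=14: L (options 9(W), 8(W), 7(W) are all W)
n=15: L (options 10(W), 9(W), 8(W) are all W)
n=16: L (options 11(W), 10(W), 9(W) are all W)
n=17: W (go to 12, an L position)
n=18: W (go to 13, an L position)
n=19: W (go to 14, an L position)
From 19, the L positions reachable in one move are: 14, 13, 12. Any move reaching one of these is winning.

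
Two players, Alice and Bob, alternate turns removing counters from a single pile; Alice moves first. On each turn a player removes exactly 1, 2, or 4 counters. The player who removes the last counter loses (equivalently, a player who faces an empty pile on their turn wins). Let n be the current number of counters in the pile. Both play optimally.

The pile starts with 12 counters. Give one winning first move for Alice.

Use the standard recursion: the mover wins at a terminal position; elsewhere, the mover wins exactly when some move hands the opponent an L position.
n=0: no move; the opponent has just taken the last counter and therefore loses → W
n=1: L (sole option 0(W) is W)
n=2: W (go to 1, an L position)
n=3: W (go to 1, an L position)
n=4: L (options 3(W), 2(W), 0(W) are all W)
n=5: W (go to 4, an L position)
n=6: W (go to 4, an L position)
n=7: L (options 6(W), 5(W), 3(W) are all W)
n=8: W (go to 7, an L position)
n=9: W (go to 7, an L position)
n=10: L (options 9(W), 8(W), 6(W) are all W)
n=11: W (go to 10, an L position)
n=12: W (go to 10, an L position)
From 12, the L positions reachable in one move are: 10.

Remove 2, leaving 10.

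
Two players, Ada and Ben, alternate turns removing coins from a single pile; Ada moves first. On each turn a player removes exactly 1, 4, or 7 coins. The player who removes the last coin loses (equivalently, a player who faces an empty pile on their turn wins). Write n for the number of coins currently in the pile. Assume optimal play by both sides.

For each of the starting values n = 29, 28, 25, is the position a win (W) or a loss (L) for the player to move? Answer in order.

29: W, 28: W, 25: L

Compute win/loss labels from the base case upward. A position with no move is W. Any other position is W if it can reach an L in one move, else L.
n=0: no move; the opponent has just taken the last coin and therefore loses → W
n=1: L (sole option 0(W) is W)
n=2: W (go to 1, an L position)
n=3: L (sole option 2(W) is W)
n=4: W (go to 3, an L position)
n=5: W (go to 1, an L position)
n=6: L (options 5(W), 2(W) are all W)
n=7: W (go to 6, an L position)
n=8: W (go to 1, an L position)
n=9: L (options 8(W), 5(W), 2(W) are all W)
n=10: W (go to 9, an L position)
n=11: L (options 10(W), 7(W), 4(W) are all W)
n=12: W (go to 11, an L position)
n=13: W (go to 9, an L position)
n=14: L (options 13(W), 10(W), 7(W) are all W)
n=15: W (go to 14, an L position)
n=16: W (go to 9, an L position)
n=17: L (options 16(W), 13(W), 10(W) are all W)
n=18: W (go to 17, an L position)
n=19: L (options 18(W), 15(W), 12(W) are all W)
n=20: W (go to 19, an L position)
n=21: W (go to 17, an L position)
n=22: L (options 21(W), 18(W), 15(W) are all W)
n=23: W (go to 22, an L position)
n=24: W (go to 17, an L position)
n=25: L (options 24(W), 21(W), 18(W) are all W)
n=26: W (go to 25, an L position)
n=27: L (options 26(W), 23(W), 20(W) are all W)
n=28: W (go to 27, an L position)
n=29: W (go to 25, an L position)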